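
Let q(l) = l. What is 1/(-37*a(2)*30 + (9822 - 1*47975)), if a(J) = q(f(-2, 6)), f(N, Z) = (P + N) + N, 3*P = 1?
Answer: -1/34083 ≈ -2.9340e-5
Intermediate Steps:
P = ⅓ (P = (⅓)*1 = ⅓ ≈ 0.33333)
f(N, Z) = ⅓ + 2*N (f(N, Z) = (⅓ + N) + N = ⅓ + 2*N)
a(J) = -11/3 (a(J) = ⅓ + 2*(-2) = ⅓ - 4 = -11/3)
1/(-37*a(2)*30 + (9822 - 1*47975)) = 1/(-37*(-11/3)*30 + (9822 - 1*47975)) = 1/((407/3)*30 + (9822 - 47975)) = 1/(4070 - 38153) = 1/(-34083) = -1/34083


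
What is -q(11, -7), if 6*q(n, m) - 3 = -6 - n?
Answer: 7/3 ≈ 2.3333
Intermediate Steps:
q(n, m) = -1/2 - n/6 (q(n, m) = 1/2 + (-6 - n)/6 = 1/2 + (-1 - n/6) = -1/2 - n/6)
-q(11, -7) = -(-1/2 - 1/6*11) = -(-1/2 - 11/6) = -1*(-7/3) = 7/3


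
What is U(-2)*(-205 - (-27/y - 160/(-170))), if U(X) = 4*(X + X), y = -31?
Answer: 1743840/527 ≈ 3309.0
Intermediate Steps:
U(X) = 8*X (U(X) = 4*(2*X) = 8*X)
U(-2)*(-205 - (-27/y - 160/(-170))) = (8*(-2))*(-205 - (-27/(-31) - 160/(-170))) = -16*(-205 - (-27*(-1/31) - 160*(-1/170))) = -16*(-205 - (27/31 + 16/17)) = -16*(-205 - 1*955/527) = -16*(-205 - 955/527) = -16*(-108990/527) = 1743840/527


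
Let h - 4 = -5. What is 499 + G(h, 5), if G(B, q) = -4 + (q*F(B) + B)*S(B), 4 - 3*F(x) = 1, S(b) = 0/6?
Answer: 495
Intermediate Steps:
h = -1 (h = 4 - 5 = -1)
S(b) = 0 (S(b) = 0*(1/6) = 0)
F(x) = 1 (F(x) = 4/3 - 1/3*1 = 4/3 - 1/3 = 1)
G(B, q) = -4 (G(B, q) = -4 + (q*1 + B)*0 = -4 + (q + B)*0 = -4 + (B + q)*0 = -4 + 0 = -4)
499 + G(h, 5) = 499 - 4 = 495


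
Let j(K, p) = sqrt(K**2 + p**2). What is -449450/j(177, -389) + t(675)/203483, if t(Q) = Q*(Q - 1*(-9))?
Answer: 461700/203483 - 44945*sqrt(7306)/3653 ≈ -1049.4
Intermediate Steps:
t(Q) = Q*(9 + Q) (t(Q) = Q*(Q + 9) = Q*(9 + Q))
-449450/j(177, -389) + t(675)/203483 = -449450/sqrt(177**2 + (-389)**2) + (675*(9 + 675))/203483 = -449450/sqrt(31329 + 151321) + (675*684)*(1/203483) = -449450*sqrt(7306)/36530 + 461700*(1/203483) = -449450*sqrt(7306)/36530 + 461700/203483 = -44945*sqrt(7306)/3653 + 461700/203483 = 461700/203483 - 44945*sqrt(7306)/3653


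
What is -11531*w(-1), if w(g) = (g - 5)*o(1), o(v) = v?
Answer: 69186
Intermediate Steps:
w(g) = -5 + g (w(g) = (g - 5)*1 = (-5 + g)*1 = -5 + g)
-11531*w(-1) = -11531*(-5 - 1) = -11531*(-6) = 69186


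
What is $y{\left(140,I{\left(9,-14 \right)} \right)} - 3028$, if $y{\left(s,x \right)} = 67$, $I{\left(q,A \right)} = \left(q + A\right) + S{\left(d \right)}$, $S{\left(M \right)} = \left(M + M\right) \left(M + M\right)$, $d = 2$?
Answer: $-2961$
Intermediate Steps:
$S{\left(M \right)} = 4 M^{2}$ ($S{\left(M \right)} = 2 M 2 M = 4 M^{2}$)
$I{\left(q,A \right)} = 16 + A + q$ ($I{\left(q,A \right)} = \left(q + A\right) + 4 \cdot 2^{2} = \left(A + q\right) + 4 \cdot 4 = \left(A + q\right) + 16 = 16 + A + q$)
$y{\left(140,I{\left(9,-14 \right)} \right)} - 3028 = 67 - 3028 = -2961$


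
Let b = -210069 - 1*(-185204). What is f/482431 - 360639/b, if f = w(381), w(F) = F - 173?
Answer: 173988605329/11995646815 ≈ 14.504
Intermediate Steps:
b = -24865 (b = -210069 + 185204 = -24865)
w(F) = -173 + F
f = 208 (f = -173 + 381 = 208)
f/482431 - 360639/b = 208/482431 - 360639/(-24865) = 208*(1/482431) - 360639*(-1/24865) = 208/482431 + 360639/24865 = 173988605329/11995646815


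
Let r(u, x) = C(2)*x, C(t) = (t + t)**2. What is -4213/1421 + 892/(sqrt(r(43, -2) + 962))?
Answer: -4213/1421 + 446*sqrt(930)/465 ≈ 26.285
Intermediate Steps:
C(t) = 4*t**2 (C(t) = (2*t)**2 = 4*t**2)
r(u, x) = 16*x (r(u, x) = (4*2**2)*x = (4*4)*x = 16*x)
-4213/1421 + 892/(sqrt(r(43, -2) + 962)) = -4213/1421 + 892/(sqrt(16*(-2) + 962)) = -4213*1/1421 + 892/(sqrt(-32 + 962)) = -4213/1421 + 892/(sqrt(930)) = -4213/1421 + 892*(sqrt(930)/930) = -4213/1421 + 446*sqrt(930)/465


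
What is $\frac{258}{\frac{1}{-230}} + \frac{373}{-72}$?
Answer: $- \frac{4272853}{72} \approx -59345.0$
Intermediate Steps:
$\frac{258}{\frac{1}{-230}} + \frac{373}{-72} = \frac{258}{- \frac{1}{230}} + 373 \left(- \frac{1}{72}\right) = 258 \left(-230\right) - \frac{373}{72} = -59340 - \frac{373}{72} = - \frac{4272853}{72}$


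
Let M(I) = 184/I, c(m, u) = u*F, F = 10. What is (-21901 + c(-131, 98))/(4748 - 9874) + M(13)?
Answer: 1215157/66638 ≈ 18.235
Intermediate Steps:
c(m, u) = 10*u (c(m, u) = u*10 = 10*u)
(-21901 + c(-131, 98))/(4748 - 9874) + M(13) = (-21901 + 10*98)/(4748 - 9874) + 184/13 = (-21901 + 980)/(-5126) + 184*(1/13) = -20921*(-1/5126) + 184/13 = 20921/5126 + 184/13 = 1215157/66638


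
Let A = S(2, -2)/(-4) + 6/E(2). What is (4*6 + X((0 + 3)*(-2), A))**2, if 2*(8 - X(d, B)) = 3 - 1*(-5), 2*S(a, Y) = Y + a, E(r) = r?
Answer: 784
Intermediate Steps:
S(a, Y) = Y/2 + a/2 (S(a, Y) = (Y + a)/2 = Y/2 + a/2)
A = 3 (A = ((1/2)*(-2) + (1/2)*2)/(-4) + 6/2 = (-1 + 1)*(-1/4) + 6*(1/2) = 0*(-1/4) + 3 = 0 + 3 = 3)
X(d, B) = 4 (X(d, B) = 8 - (3 - 1*(-5))/2 = 8 - (3 + 5)/2 = 8 - 1/2*8 = 8 - 4 = 4)
(4*6 + X((0 + 3)*(-2), A))**2 = (4*6 + 4)**2 = (24 + 4)**2 = 28**2 = 784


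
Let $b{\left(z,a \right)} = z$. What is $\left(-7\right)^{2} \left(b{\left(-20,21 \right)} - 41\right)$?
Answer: $-2989$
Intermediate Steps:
$\left(-7\right)^{2} \left(b{\left(-20,21 \right)} - 41\right) = \left(-7\right)^{2} \left(-20 - 41\right) = 49 \left(-61\right) = -2989$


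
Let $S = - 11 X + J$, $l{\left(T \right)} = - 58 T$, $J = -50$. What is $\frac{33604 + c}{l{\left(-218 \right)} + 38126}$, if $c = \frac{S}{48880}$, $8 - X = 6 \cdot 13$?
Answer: $\frac{20532053}{31020470} \approx 0.66189$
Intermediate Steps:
$X = -70$ ($X = 8 - 6 \cdot 13 = 8 - 78 = -70$)
$S = 720$ ($S = \left(-11\right) \left(-70\right) - 50 = 770 - 50 = 720$)
$c = \frac{9}{611}$ ($c = \frac{720}{48880} = 720 \cdot \frac{1}{48880} = \frac{9}{611} \approx 0.01473$)
$\frac{33604 + c}{l{\left(-218 \right)} + 38126} = \frac{33604 + \frac{9}{611}}{\left(-58\right) \left(-218\right) + 38126} = \frac{20532053}{611 \left(12644 + 38126\right)} = \frac{20532053}{611 \cdot 50770} = \frac{20532053}{611} \cdot \frac{1}{50770} = \frac{20532053}{31020470}$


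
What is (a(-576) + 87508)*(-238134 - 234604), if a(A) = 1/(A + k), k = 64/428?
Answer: -1274476314206949/30808 ≈ -4.1368e+10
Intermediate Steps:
k = 16/107 (k = 64*(1/428) = 16/107 ≈ 0.14953)
a(A) = 1/(16/107 + A) (a(A) = 1/(A + 16/107) = 1/(16/107 + A))
(a(-576) + 87508)*(-238134 - 234604) = (107/(16 + 107*(-576)) + 87508)*(-238134 - 234604) = (107/(16 - 61632) + 87508)*(-472738) = (107/(-61616) + 87508)*(-472738) = (107*(-1/61616) + 87508)*(-472738) = (-107/61616 + 87508)*(-472738) = (5391892821/61616)*(-472738) = -1274476314206949/30808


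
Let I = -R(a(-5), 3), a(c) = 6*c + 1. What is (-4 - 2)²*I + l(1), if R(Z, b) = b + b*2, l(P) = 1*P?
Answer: -323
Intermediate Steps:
l(P) = P
a(c) = 1 + 6*c
R(Z, b) = 3*b (R(Z, b) = b + 2*b = 3*b)
I = -9 (I = -3*3 = -1*9 = -9)
(-4 - 2)²*I + l(1) = (-4 - 2)²*(-9) + 1 = (-6)²*(-9) + 1 = 36*(-9) + 1 = -324 + 1 = -323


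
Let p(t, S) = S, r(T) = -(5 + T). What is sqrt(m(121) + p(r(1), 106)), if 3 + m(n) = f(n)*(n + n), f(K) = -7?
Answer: I*sqrt(1591) ≈ 39.887*I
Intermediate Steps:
r(T) = -5 - T
m(n) = -3 - 14*n (m(n) = -3 - 7*(n + n) = -3 - 14*n)
sqrt(m(121) + p(r(1), 106)) = sqrt((-3 - 14*121) + 106) = sqrt((-3 - 1694) + 106) = sqrt(-1697 + 106) = sqrt(-1591) = I*sqrt(1591)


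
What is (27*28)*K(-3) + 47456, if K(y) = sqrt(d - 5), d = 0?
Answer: 47456 + 756*I*sqrt(5) ≈ 47456.0 + 1690.5*I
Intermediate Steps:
K(y) = I*sqrt(5) (K(y) = sqrt(0 - 5) = sqrt(-5) = I*sqrt(5))
(27*28)*K(-3) + 47456 = (27*28)*(I*sqrt(5)) + 47456 = 756*(I*sqrt(5)) + 47456 = 756*I*sqrt(5) + 47456 = 47456 + 756*I*sqrt(5)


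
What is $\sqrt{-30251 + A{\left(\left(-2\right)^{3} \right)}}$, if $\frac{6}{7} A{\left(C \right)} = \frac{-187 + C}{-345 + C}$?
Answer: $\frac{i \sqrt{15077866206}}{706} \approx 173.93 i$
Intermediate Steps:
$A{\left(C \right)} = \frac{7 \left(-187 + C\right)}{6 \left(-345 + C\right)}$ ($A{\left(C \right)} = \frac{7 \frac{-187 + C}{-345 + C}}{6} = \frac{7 \left(-187 + C\right)}{6 \left(-345 + C\right)}$)
$\sqrt{-30251 + A{\left(\left(-2\right)^{3} \right)}} = \sqrt{-30251 + \frac{7 \left(-187 + \left(-2\right)^{3}\right)}{6 \left(-345 + \left(-2\right)^{3}\right)}} = \sqrt{-30251 + \frac{7 \left(-187 - 8\right)}{6 \left(-345 - 8\right)}} = \sqrt{-30251 + \frac{7}{6} \frac{1}{-353} \left(-195\right)} = \sqrt{-30251 + \frac{7}{6} \left(- \frac{1}{353}\right) \left(-195\right)} = \sqrt{-30251 + \frac{455}{706}} = \sqrt{- \frac{21356751}{706}} = \frac{i \sqrt{15077866206}}{706}$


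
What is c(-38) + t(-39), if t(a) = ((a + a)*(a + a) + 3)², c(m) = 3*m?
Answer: 37051455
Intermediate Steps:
t(a) = (3 + 4*a²)² (t(a) = ((2*a)*(2*a) + 3)² = (4*a² + 3)² = (3 + 4*a²)²)
c(-38) + t(-39) = 3*(-38) + (3 + 4*(-39)²)² = -114 + (3 + 4*1521)² = -114 + (3 + 6084)² = -114 + 6087² = -114 + 37051569 = 37051455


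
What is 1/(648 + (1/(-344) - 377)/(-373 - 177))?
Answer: 189200/122731289 ≈ 0.0015416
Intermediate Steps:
1/(648 + (1/(-344) - 377)/(-373 - 177)) = 1/(648 + (-1/344 - 377)/(-550)) = 1/(648 - 129689/344*(-1/550)) = 1/(648 + 129689/189200) = 1/(122731289/189200) = 189200/122731289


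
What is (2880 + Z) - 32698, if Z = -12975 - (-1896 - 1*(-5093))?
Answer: -45990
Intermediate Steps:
Z = -16172 (Z = -12975 - (-1896 + 5093) = -12975 - 1*3197 = -12975 - 3197 = -16172)
(2880 + Z) - 32698 = (2880 - 16172) - 32698 = -13292 - 32698 = -45990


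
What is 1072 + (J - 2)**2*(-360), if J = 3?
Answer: 712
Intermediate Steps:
1072 + (J - 2)**2*(-360) = 1072 + (3 - 2)**2*(-360) = 1072 + 1**2*(-360) = 1072 + 1*(-360) = 1072 - 360 = 712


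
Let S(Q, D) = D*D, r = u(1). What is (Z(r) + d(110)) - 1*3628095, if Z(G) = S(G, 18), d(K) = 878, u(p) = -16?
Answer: -3626893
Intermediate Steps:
r = -16
S(Q, D) = D**2
Z(G) = 324 (Z(G) = 18**2 = 324)
(Z(r) + d(110)) - 1*3628095 = (324 + 878) - 1*3628095 = 1202 - 3628095 = -3626893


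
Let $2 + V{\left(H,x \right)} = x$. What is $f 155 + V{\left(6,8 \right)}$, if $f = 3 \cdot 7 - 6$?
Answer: $2331$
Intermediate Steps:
$V{\left(H,x \right)} = -2 + x$
$f = 15$ ($f = 21 - 6 = 15$)
$f 155 + V{\left(6,8 \right)} = 15 \cdot 155 + \left(-2 + 8\right) = 2325 + 6 = 2331$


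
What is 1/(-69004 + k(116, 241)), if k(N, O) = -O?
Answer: -1/69245 ≈ -1.4441e-5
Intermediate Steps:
1/(-69004 + k(116, 241)) = 1/(-69004 - 1*241) = 1/(-69004 - 241) = 1/(-69245) = -1/69245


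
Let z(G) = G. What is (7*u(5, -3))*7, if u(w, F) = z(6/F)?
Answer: -98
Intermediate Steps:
u(w, F) = 6/F
(7*u(5, -3))*7 = (7*(6/(-3)))*7 = (7*(6*(-⅓)))*7 = (7*(-2))*7 = -14*7 = -98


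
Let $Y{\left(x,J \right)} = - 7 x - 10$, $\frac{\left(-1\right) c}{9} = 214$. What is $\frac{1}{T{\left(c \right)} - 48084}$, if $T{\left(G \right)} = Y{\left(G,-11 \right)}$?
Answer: $- \frac{1}{34612} \approx -2.8892 \cdot 10^{-5}$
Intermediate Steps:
$c = -1926$ ($c = \left(-9\right) 214 = -1926$)
$Y{\left(x,J \right)} = -10 - 7 x$
$T{\left(G \right)} = -10 - 7 G$
$\frac{1}{T{\left(c \right)} - 48084} = \frac{1}{\left(-10 - -13482\right) - 48084} = \frac{1}{\left(-10 + 13482\right) - 48084} = \frac{1}{13472 - 48084} = \frac{1}{-34612} = - \frac{1}{34612}$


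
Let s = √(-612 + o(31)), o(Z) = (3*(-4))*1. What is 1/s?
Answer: -I*√39/156 ≈ -0.040032*I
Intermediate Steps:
o(Z) = -12 (o(Z) = -12*1 = -12)
s = 4*I*√39 (s = √(-612 - 12) = √(-624) = 4*I*√39 ≈ 24.98*I)
1/s = 1/(4*I*√39) = -I*√39/156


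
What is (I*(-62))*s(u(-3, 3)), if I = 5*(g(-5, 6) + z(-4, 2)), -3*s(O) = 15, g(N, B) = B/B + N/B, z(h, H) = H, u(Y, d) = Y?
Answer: 10075/3 ≈ 3358.3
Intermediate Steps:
g(N, B) = 1 + N/B
s(O) = -5 (s(O) = -⅓*15 = -5)
I = 65/6 (I = 5*((6 - 5)/6 + 2) = 5*((⅙)*1 + 2) = 5*(⅙ + 2) = 5*(13/6) = 65/6 ≈ 10.833)
(I*(-62))*s(u(-3, 3)) = ((65/6)*(-62))*(-5) = -2015/3*(-5) = 10075/3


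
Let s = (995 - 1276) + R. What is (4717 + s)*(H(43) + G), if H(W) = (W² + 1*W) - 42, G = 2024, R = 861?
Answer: 20520578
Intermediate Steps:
H(W) = -42 + W + W² (H(W) = (W² + W) - 42 = (W + W²) - 42 = -42 + W + W²)
s = 580 (s = (995 - 1276) + 861 = -281 + 861 = 580)
(4717 + s)*(H(43) + G) = (4717 + 580)*((-42 + 43 + 43²) + 2024) = 5297*((-42 + 43 + 1849) + 2024) = 5297*(1850 + 2024) = 5297*3874 = 20520578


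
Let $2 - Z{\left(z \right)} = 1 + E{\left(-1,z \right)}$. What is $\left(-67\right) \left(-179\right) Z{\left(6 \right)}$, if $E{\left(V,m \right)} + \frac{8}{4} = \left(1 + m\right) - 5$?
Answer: $11993$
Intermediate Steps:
$E{\left(V,m \right)} = -6 + m$ ($E{\left(V,m \right)} = -2 + \left(\left(1 + m\right) - 5\right) = -2 + \left(-4 + m\right) = -6 + m$)
$Z{\left(z \right)} = 7 - z$ ($Z{\left(z \right)} = 2 - \left(1 + \left(-6 + z\right)\right) = 2 - \left(-5 + z\right) = 7 - z$)
$\left(-67\right) \left(-179\right) Z{\left(6 \right)} = \left(-67\right) \left(-179\right) \left(7 - 6\right) = 11993 \left(7 - 6\right) = 11993 \cdot 1 = 11993$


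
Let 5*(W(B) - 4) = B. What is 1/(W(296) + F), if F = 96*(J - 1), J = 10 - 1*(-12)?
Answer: 5/10396 ≈ 0.00048095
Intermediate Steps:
J = 22 (J = 10 + 12 = 22)
W(B) = 4 + B/5
F = 2016 (F = 96*(22 - 1) = 96*21 = 2016)
1/(W(296) + F) = 1/((4 + (⅕)*296) + 2016) = 1/((4 + 296/5) + 2016) = 1/(316/5 + 2016) = 1/(10396/5) = 5/10396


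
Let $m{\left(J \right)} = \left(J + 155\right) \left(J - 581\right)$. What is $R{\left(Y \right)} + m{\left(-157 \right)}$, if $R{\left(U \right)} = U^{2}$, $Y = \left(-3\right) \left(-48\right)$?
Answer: $22212$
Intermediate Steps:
$Y = 144$
$m{\left(J \right)} = \left(-581 + J\right) \left(155 + J\right)$ ($m{\left(J \right)} = \left(155 + J\right) \left(-581 + J\right) = \left(-581 + J\right) \left(155 + J\right)$)
$R{\left(Y \right)} + m{\left(-157 \right)} = 144^{2} - \left(23173 - 24649\right) = 20736 + \left(-90055 + 24649 + 66882\right) = 20736 + 1476 = 22212$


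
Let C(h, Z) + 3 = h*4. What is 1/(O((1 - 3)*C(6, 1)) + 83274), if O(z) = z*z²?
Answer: 1/9186 ≈ 0.00010886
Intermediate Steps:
C(h, Z) = -3 + 4*h (C(h, Z) = -3 + h*4 = -3 + 4*h)
O(z) = z³
1/(O((1 - 3)*C(6, 1)) + 83274) = 1/(((1 - 3)*(-3 + 4*6))³ + 83274) = 1/((-2*(-3 + 24))³ + 83274) = 1/((-2*21)³ + 83274) = 1/((-42)³ + 83274) = 1/(-74088 + 83274) = 1/9186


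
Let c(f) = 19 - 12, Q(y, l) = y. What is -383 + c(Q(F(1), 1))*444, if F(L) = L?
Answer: 2725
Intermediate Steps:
c(f) = 7
-383 + c(Q(F(1), 1))*444 = -383 + 7*444 = -383 + 3108 = 2725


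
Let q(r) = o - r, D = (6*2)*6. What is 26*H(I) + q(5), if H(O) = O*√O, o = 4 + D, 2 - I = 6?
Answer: 71 - 208*I ≈ 71.0 - 208.0*I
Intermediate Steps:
I = -4 (I = 2 - 1*6 = 2 - 6 = -4)
D = 72 (D = 12*6 = 72)
o = 76 (o = 4 + 72 = 76)
H(O) = O^(3/2)
q(r) = 76 - r
26*H(I) + q(5) = 26*(-4)^(3/2) + (76 - 1*5) = 26*(-8*I) + (76 - 5) = -208*I + 71 = 71 - 208*I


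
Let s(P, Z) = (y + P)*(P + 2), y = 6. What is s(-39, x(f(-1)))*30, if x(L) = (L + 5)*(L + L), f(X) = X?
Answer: 36630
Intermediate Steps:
x(L) = 2*L*(5 + L) (x(L) = (5 + L)*(2*L) = 2*L*(5 + L))
s(P, Z) = (2 + P)*(6 + P) (s(P, Z) = (6 + P)*(P + 2) = (6 + P)*(2 + P) = (2 + P)*(6 + P))
s(-39, x(f(-1)))*30 = (12 + (-39)**2 + 8*(-39))*30 = (12 + 1521 - 312)*30 = 1221*30 = 36630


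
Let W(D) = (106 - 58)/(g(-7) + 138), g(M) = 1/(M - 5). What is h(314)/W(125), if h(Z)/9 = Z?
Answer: 259835/32 ≈ 8119.8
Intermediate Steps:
g(M) = 1/(-5 + M)
h(Z) = 9*Z
W(D) = 576/1655 (W(D) = (106 - 58)/(1/(-5 - 7) + 138) = 48/(1/(-12) + 138) = 48/(-1/12 + 138) = 48/(1655/12) = 48*(12/1655) = 576/1655)
h(314)/W(125) = (9*314)/(576/1655) = 2826*(1655/576) = 259835/32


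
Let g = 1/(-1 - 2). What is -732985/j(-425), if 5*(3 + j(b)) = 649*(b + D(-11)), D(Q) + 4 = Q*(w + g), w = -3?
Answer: 10994775/763918 ≈ 14.393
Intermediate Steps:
g = -⅓ (g = 1/(-3) = -⅓ ≈ -0.33333)
D(Q) = -4 - 10*Q/3 (D(Q) = -4 + Q*(-3 - ⅓) = -4 + Q*(-10/3) = -4 - 10*Q/3)
j(b) = 63557/15 + 649*b/5 (j(b) = -3 + (649*(b + (-4 - 10/3*(-11))))/5 = -3 + (649*(b + (-4 + 110/3)))/5 = -3 + (649*(b + 98/3))/5 = -3 + (649*(98/3 + b))/5 = -3 + (63602/3 + 649*b)/5 = -3 + (63602/15 + 649*b/5) = 63557/15 + 649*b/5)
-732985/j(-425) = -732985/(63557/15 + (649/5)*(-425)) = -732985/(63557/15 - 55165) = -732985/(-763918/15) = -732985*(-15/763918) = 10994775/763918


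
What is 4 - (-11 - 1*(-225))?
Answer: -210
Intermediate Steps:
4 - (-11 - 1*(-225)) = 4 - (-11 + 225) = 4 - 1*214 = 4 - 214 = -210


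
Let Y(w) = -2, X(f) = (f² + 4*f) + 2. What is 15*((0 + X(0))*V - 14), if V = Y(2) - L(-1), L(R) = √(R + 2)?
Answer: -300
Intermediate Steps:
X(f) = 2 + f² + 4*f
L(R) = √(2 + R)
V = -3 (V = -2 - √(2 - 1) = -2 - √1 = -2 - 1*1 = -2 - 1 = -3)
15*((0 + X(0))*V - 14) = 15*((0 + (2 + 0² + 4*0))*(-3) - 14) = 15*((0 + (2 + 0 + 0))*(-3) - 14) = 15*((0 + 2)*(-3) - 14) = 15*(2*(-3) - 14) = 15*(-6 - 14) = 15*(-20) = -300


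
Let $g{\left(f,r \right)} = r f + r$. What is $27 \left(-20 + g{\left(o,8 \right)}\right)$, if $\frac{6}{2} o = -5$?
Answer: $-684$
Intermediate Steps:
$o = - \frac{5}{3}$ ($o = \frac{1}{3} \left(-5\right) = - \frac{5}{3} \approx -1.6667$)
$g{\left(f,r \right)} = r + f r$ ($g{\left(f,r \right)} = f r + r = r + f r$)
$27 \left(-20 + g{\left(o,8 \right)}\right) = 27 \left(-20 + 8 \left(1 - \frac{5}{3}\right)\right) = 27 \left(-20 + 8 \left(- \frac{2}{3}\right)\right) = 27 \left(-20 - \frac{16}{3}\right) = 27 \left(- \frac{76}{3}\right) = -684$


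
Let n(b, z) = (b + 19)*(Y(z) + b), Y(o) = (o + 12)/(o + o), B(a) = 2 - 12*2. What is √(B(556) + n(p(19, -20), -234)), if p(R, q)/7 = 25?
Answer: √51744459/39 ≈ 184.45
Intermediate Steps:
p(R, q) = 175 (p(R, q) = 7*25 = 175)
B(a) = -22 (B(a) = 2 - 24 = -22)
Y(o) = (12 + o)/(2*o) (Y(o) = (12 + o)/((2*o)) = (12 + o)*(1/(2*o)) = (12 + o)/(2*o))
n(b, z) = (19 + b)*(b + (12 + z)/(2*z)) (n(b, z) = (b + 19)*((12 + z)/(2*z) + b) = (19 + b)*(b + (12 + z)/(2*z)))
√(B(556) + n(p(19, -20), -234)) = √(-22 + (19/2 + 175² + 114/(-234) + (39/2)*175 + 6*175/(-234))) = √(-22 + (19/2 + 30625 + 114*(-1/234) + 6825/2 + 6*175*(-1/234))) = √(-22 + (19/2 + 30625 - 19/39 + 6825/2 - 175/39)) = √(-22 + 1327639/39) = √(1326781/39) = √51744459/39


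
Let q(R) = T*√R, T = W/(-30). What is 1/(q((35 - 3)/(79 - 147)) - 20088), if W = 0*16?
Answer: -1/20088 ≈ -4.9781e-5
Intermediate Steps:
W = 0
T = 0 (T = 0/(-30) = 0*(-1/30) = 0)
q(R) = 0 (q(R) = 0*√R = 0)
1/(q((35 - 3)/(79 - 147)) - 20088) = 1/(0 - 20088) = 1/(-20088) = -1/20088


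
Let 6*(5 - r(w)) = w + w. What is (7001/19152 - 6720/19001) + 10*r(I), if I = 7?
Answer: 9708515281/363907152 ≈ 26.679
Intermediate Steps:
r(w) = 5 - w/3 (r(w) = 5 - (w + w)/6 = 5 - w/3)
(7001/19152 - 6720/19001) + 10*r(I) = (7001/19152 - 6720/19001) + 10*(5 - 1/3*7) = (7001*(1/19152) - 6720*1/19001) + 10*(5 - 7/3) = (7001/19152 - 6720/19001) + 10*(8/3) = 4324561/363907152 + 80/3 = 9708515281/363907152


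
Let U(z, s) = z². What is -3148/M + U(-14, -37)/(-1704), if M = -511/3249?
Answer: 4357039913/217686 ≈ 20015.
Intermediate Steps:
M = -511/3249 (M = -511*1/3249 = -511/3249 ≈ -0.15728)
-3148/M + U(-14, -37)/(-1704) = -3148/(-511/3249) + (-14)²/(-1704) = -3148*(-3249/511) + 196*(-1/1704) = 10227852/511 - 49/426 = 4357039913/217686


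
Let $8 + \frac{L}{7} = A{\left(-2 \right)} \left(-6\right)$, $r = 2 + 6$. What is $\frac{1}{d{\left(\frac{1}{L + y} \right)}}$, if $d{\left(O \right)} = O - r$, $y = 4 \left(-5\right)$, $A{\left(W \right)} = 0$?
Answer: $- \frac{76}{609} \approx -0.12479$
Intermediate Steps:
$r = 8$
$y = -20$
$L = -56$ ($L = -56 + 7 \cdot 0 \left(-6\right) = -56 + 7 \cdot 0 = -56 + 0 = -56$)
$d{\left(O \right)} = -8 + O$ ($d{\left(O \right)} = O - 8 = -8 + O$)
$\frac{1}{d{\left(\frac{1}{L + y} \right)}} = \frac{1}{-8 + \frac{1}{-56 - 20}} = \frac{1}{-8 + \frac{1}{-76}} = \frac{1}{-8 - \frac{1}{76}} = \frac{1}{- \frac{609}{76}} = - \frac{76}{609}$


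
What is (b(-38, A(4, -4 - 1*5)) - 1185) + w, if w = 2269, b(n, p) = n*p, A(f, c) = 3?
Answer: 970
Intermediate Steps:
(b(-38, A(4, -4 - 1*5)) - 1185) + w = (-38*3 - 1185) + 2269 = (-114 - 1185) + 2269 = -1299 + 2269 = 970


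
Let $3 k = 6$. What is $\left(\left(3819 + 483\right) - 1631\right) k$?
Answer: $5342$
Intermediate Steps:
$k = 2$ ($k = \frac{1}{3} \cdot 6 = 2$)
$\left(\left(3819 + 483\right) - 1631\right) k = \left(\left(3819 + 483\right) - 1631\right) 2 = \left(4302 - 1631\right) 2 = 2671 \cdot 2 = 5342$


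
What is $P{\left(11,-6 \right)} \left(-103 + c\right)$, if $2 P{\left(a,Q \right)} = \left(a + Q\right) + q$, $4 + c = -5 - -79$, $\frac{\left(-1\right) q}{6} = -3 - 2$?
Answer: $- \frac{1155}{2} \approx -577.5$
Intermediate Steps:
$q = 30$ ($q = - 6 \left(-3 - 2\right) = \left(-6\right) \left(-5\right) = 30$)
$c = 70$ ($c = -4 - -74 = -4 + \left(-5 + 79\right) = -4 + 74 = 70$)
$P{\left(a,Q \right)} = 15 + \frac{Q}{2} + \frac{a}{2}$ ($P{\left(a,Q \right)} = \frac{\left(a + Q\right) + 30}{2} = \frac{\left(Q + a\right) + 30}{2} = \frac{30 + Q + a}{2} = 15 + \frac{Q}{2} + \frac{a}{2}$)
$P{\left(11,-6 \right)} \left(-103 + c\right) = \left(15 + \frac{1}{2} \left(-6\right) + \frac{1}{2} \cdot 11\right) \left(-103 + 70\right) = \left(15 - 3 + \frac{11}{2}\right) \left(-33\right) = \frac{35}{2} \left(-33\right) = - \frac{1155}{2}$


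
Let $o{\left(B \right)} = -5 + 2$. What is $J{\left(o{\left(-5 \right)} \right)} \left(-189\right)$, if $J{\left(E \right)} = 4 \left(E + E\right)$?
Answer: $4536$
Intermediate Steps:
$o{\left(B \right)} = -3$
$J{\left(E \right)} = 8 E$ ($J{\left(E \right)} = 4 \cdot 2 E = 8 E$)
$J{\left(o{\left(-5 \right)} \right)} \left(-189\right) = 8 \left(-3\right) \left(-189\right) = \left(-24\right) \left(-189\right) = 4536$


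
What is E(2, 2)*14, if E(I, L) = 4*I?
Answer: 112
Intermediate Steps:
E(2, 2)*14 = (4*2)*14 = 8*14 = 112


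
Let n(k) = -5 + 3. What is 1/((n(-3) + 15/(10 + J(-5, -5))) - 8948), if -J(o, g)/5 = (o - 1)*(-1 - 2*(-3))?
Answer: -32/286397 ≈ -0.00011173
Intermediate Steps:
J(o, g) = 25 - 25*o (J(o, g) = -5*(o - 1)*(-1 - 2*(-3)) = -5*(-1 + o)*(-1 + 6) = -5*(-1 + o)*5 = -5*(-5 + 5*o) = 25 - 25*o)
n(k) = -2
1/((n(-3) + 15/(10 + J(-5, -5))) - 8948) = 1/((-2 + 15/(10 + (25 - 25*(-5)))) - 8948) = 1/((-2 + 15/(10 + (25 + 125))) - 8948) = 1/((-2 + 15/(10 + 150)) - 8948) = 1/((-2 + 15/160) - 8948) = 1/((-2 + (1/160)*15) - 8948) = 1/((-2 + 3/32) - 8948) = 1/(-61/32 - 8948) = 1/(-286397/32) = -32/286397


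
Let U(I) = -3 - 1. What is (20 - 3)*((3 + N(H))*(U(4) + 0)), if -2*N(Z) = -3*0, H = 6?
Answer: -204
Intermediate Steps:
U(I) = -4
N(Z) = 0 (N(Z) = -(-3)*0/2 = -1/2*0 = 0)
(20 - 3)*((3 + N(H))*(U(4) + 0)) = (20 - 3)*((3 + 0)*(-4 + 0)) = 17*(3*(-4)) = 17*(-12) = -204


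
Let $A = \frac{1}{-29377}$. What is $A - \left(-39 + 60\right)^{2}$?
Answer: $- \frac{12955258}{29377} \approx -441.0$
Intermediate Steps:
$A = - \frac{1}{29377} \approx -3.404 \cdot 10^{-5}$
$A - \left(-39 + 60\right)^{2} = - \frac{1}{29377} - \left(-39 + 60\right)^{2} = - \frac{1}{29377} - 21^{2} = - \frac{1}{29377} - 441 = - \frac{12955258}{29377}$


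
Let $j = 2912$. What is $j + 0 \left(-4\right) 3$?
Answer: $2912$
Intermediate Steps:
$j + 0 \left(-4\right) 3 = 2912 + 0 \left(-4\right) 3 = 2912 + 0 \cdot 3 = 2912 + 0 = 2912$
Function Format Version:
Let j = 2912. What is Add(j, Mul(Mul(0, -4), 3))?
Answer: 2912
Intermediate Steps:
Add(j, Mul(Mul(0, -4), 3)) = Add(2912, Mul(Mul(0, -4), 3)) = Add(2912, Mul(0, 3)) = Add(2912, 0) = 2912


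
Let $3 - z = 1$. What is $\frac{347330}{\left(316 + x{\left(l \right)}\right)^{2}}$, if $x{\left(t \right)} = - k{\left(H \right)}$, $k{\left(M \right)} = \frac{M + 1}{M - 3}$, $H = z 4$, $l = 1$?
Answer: $\frac{8683250}{2468041} \approx 3.5183$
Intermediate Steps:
$z = 2$ ($z = 3 - 1 = 2$)
$H = 8$ ($H = 2 \cdot 4 = 8$)
$k{\left(M \right)} = \frac{1 + M}{-3 + M}$
$x{\left(t \right)} = - \frac{9}{5}$ ($x{\left(t \right)} = - \frac{1 + 8}{-3 + 8} = - \frac{9}{5}$)
$\frac{347330}{\left(316 + x{\left(l \right)}\right)^{2}} = \frac{347330}{\left(316 - \frac{9}{5}\right)^{2}} = \frac{347330}{\left(\frac{1571}{5}\right)^{2}} = \frac{347330}{\frac{2468041}{25}} = 347330 \cdot \frac{25}{2468041} = \frac{8683250}{2468041}$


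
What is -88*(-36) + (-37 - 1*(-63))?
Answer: 3194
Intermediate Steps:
-88*(-36) + (-37 - 1*(-63)) = 3168 + (-37 + 63) = 3168 + 26 = 3194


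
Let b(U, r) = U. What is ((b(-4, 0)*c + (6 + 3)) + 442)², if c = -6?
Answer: 225625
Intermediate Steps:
((b(-4, 0)*c + (6 + 3)) + 442)² = ((-4*(-6) + (6 + 3)) + 442)² = ((24 + 9) + 442)² = (33 + 442)² = 475² = 225625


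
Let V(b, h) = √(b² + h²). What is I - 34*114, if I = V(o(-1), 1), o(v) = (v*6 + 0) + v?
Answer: -3876 + 5*√2 ≈ -3868.9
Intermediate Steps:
o(v) = 7*v (o(v) = (6*v + 0) + v = 6*v + v = 7*v)
I = 5*√2 (I = √((7*(-1))² + 1²) = √((-7)² + 1) = √(49 + 1) = √50 = 5*√2 ≈ 7.0711)
I - 34*114 = 5*√2 - 34*114 = 5*√2 - 3876 = -3876 + 5*√2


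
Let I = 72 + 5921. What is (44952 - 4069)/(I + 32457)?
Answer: 40883/38450 ≈ 1.0633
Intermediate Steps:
I = 5993
(44952 - 4069)/(I + 32457) = (44952 - 4069)/(5993 + 32457) = 40883/38450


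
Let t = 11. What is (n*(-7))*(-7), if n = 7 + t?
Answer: 882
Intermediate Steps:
n = 18 (n = 7 + 11 = 18)
(n*(-7))*(-7) = (18*(-7))*(-7) = -126*(-7) = 882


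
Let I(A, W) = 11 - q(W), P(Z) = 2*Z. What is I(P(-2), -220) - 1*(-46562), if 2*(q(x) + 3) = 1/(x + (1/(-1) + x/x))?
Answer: 20493441/440 ≈ 46576.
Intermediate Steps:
q(x) = -3 + 1/(2*x) (q(x) = -3 + 1/(2*(x + (1/(-1) + x/x))) = -3 + 1/(2*(x + (1*(-1) + 1))) = -3 + 1/(2*(x + (-1 + 1))) = -3 + 1/(2*(x + 0)) = -3 + 1/(2*x))
I(A, W) = 14 - 1/(2*W) (I(A, W) = 11 - (-3 + 1/(2*W)) = 11 + (3 - 1/(2*W)) = 14 - 1/(2*W))
I(P(-2), -220) - 1*(-46562) = (14 - ½/(-220)) - 1*(-46562) = (14 - ½*(-1/220)) + 46562 = (14 + 1/440) + 46562 = 6161/440 + 46562 = 20493441/440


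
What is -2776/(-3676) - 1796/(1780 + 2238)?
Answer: 568984/1846271 ≈ 0.30818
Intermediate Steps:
-2776/(-3676) - 1796/(1780 + 2238) = -2776*(-1/3676) - 1796/4018 = 694/919 - 1796*1/4018 = 694/919 - 898/2009 = 568984/1846271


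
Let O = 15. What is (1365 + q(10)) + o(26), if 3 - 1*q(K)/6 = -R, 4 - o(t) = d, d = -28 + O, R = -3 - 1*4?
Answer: 1358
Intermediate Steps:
R = -7 (R = -3 - 4 = -7)
d = -13 (d = -28 + 15 = -13)
o(t) = 17 (o(t) = 4 - 1*(-13) = 4 + 13 = 17)
q(K) = -24 (q(K) = 18 - (-6)*(-7) = 18 - 6*7 = 18 - 42 = -24)
(1365 + q(10)) + o(26) = (1365 - 24) + 17 = 1341 + 17 = 1358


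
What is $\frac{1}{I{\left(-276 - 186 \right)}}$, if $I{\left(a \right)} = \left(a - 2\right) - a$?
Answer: $- \frac{1}{2} \approx -0.5$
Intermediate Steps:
$I{\left(a \right)} = -2$ ($I{\left(a \right)} = \left(a - 2\right) - a = \left(-2 + a\right) - a = -2$)
$\frac{1}{I{\left(-276 - 186 \right)}} = \frac{1}{-2} = - \frac{1}{2}$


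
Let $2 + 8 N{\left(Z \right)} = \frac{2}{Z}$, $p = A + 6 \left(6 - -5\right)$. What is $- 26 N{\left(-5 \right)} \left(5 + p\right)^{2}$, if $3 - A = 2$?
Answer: $\frac{202176}{5} \approx 40435.0$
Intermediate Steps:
$A = 1$ ($A = 3 - 2 = 1$)
$p = 67$ ($p = 1 + 6 \left(6 - -5\right) = 1 + 6 \left(6 + 5\right) = 1 + 6 \cdot 11 = 1 + 66 = 67$)
$N{\left(Z \right)} = - \frac{1}{4} + \frac{1}{4 Z}$ ($N{\left(Z \right)} = - \frac{1}{4} + \frac{2 \frac{1}{Z}}{8} = - \frac{1}{4} + \frac{1}{4 Z}$)
$- 26 N{\left(-5 \right)} \left(5 + p\right)^{2} = - 26 \frac{1 - -5}{4 \left(-5\right)} \left(5 + 67\right)^{2} = - 26 \cdot \frac{1}{4} \left(- \frac{1}{5}\right) \left(1 + 5\right) 72^{2} = - 26 \cdot \frac{1}{4} \left(- \frac{1}{5}\right) 6 \cdot 5184 = \left(-26\right) \left(- \frac{3}{10}\right) 5184 = \frac{39}{5} \cdot 5184 = \frac{202176}{5}$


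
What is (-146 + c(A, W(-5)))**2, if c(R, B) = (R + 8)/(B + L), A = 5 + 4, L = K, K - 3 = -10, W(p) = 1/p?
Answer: 28526281/1296 ≈ 22011.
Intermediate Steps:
K = -7 (K = 3 - 10 = -7)
L = -7
A = 9
c(R, B) = (8 + R)/(-7 + B) (c(R, B) = (R + 8)/(B - 7) = (8 + R)/(-7 + B))
(-146 + c(A, W(-5)))**2 = (-146 + (8 + 9)/(-7 + 1/(-5)))**2 = (-146 + 17/(-7 - 1/5))**2 = (-146 + 17/(-36/5))**2 = (-146 - 5/36*17)**2 = (-146 - 85/36)**2 = (-5341/36)**2 = 28526281/1296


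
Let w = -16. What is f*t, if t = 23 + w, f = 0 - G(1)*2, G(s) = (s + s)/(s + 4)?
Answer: -28/5 ≈ -5.6000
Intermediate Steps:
G(s) = 2*s/(4 + s) (G(s) = (2*s)/(4 + s) = 2*s/(4 + s))
f = -⅘ (f = 0 - 2*1/(4 + 1)*2 = 0 - 2*1/5*2 = 0 - 2*1*(⅕)*2 = 0 - 2*2/5 = 0 - 1*⅘ = 0 - ⅘ = -⅘ ≈ -0.80000)
t = 7 (t = 23 - 16 = 7)
f*t = -⅘*7 = -28/5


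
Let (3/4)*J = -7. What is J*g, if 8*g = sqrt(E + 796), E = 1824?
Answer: -7*sqrt(655)/3 ≈ -59.717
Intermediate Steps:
J = -28/3 (J = (4/3)*(-7) = -28/3 ≈ -9.3333)
g = sqrt(655)/4 (g = sqrt(1824 + 796)/8 = sqrt(2620)/8 = (2*sqrt(655))/8 = sqrt(655)/4 ≈ 6.3982)
J*g = -7*sqrt(655)/3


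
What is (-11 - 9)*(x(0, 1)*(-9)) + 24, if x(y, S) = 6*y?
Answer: 24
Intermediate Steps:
(-11 - 9)*(x(0, 1)*(-9)) + 24 = (-11 - 9)*((6*0)*(-9)) + 24 = -0*(-9) + 24 = -20*0 + 24 = 0 + 24 = 24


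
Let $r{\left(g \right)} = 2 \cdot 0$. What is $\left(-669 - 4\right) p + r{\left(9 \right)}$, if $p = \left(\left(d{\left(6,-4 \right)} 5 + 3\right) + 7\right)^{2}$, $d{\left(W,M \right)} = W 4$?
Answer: $-11373700$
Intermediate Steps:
$d{\left(W,M \right)} = 4 W$
$r{\left(g \right)} = 0$
$p = 16900$ ($p = \left(\left(4 \cdot 6 \cdot 5 + 3\right) + 7\right)^{2} = \left(\left(24 \cdot 5 + 3\right) + 7\right)^{2} = \left(\left(120 + 3\right) + 7\right)^{2} = \left(123 + 7\right)^{2} = 130^{2} = 16900$)
$\left(-669 - 4\right) p + r{\left(9 \right)} = \left(-669 - 4\right) 16900 + 0 = \left(-673\right) 16900 + 0 = -11373700 + 0 = -11373700$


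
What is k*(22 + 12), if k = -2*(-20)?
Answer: 1360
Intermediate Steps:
k = 40
k*(22 + 12) = 40*(22 + 12) = 40*34 = 1360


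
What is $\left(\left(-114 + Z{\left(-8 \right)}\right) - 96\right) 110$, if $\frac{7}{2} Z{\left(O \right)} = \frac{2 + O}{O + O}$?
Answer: $- \frac{323235}{14} \approx -23088.0$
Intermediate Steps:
$Z{\left(O \right)} = \frac{2 + O}{7 O}$ ($Z{\left(O \right)} = \frac{2 \frac{2 + O}{O + O}}{7} = \frac{2 \frac{2 + O}{2 O}}{7} = \frac{2 + O}{7 O}$)
$\left(\left(-114 + Z{\left(-8 \right)}\right) - 96\right) 110 = \left(\left(-114 + \frac{2 - 8}{7 \left(-8\right)}\right) - 96\right) 110 = \left(\left(-114 + \frac{1}{7} \left(- \frac{1}{8}\right) \left(-6\right)\right) - 96\right) 110 = \left(\left(-114 + \frac{3}{28}\right) - 96\right) 110 = \left(- \frac{3189}{28} - 96\right) 110 = \left(- \frac{5877}{28}\right) 110 = - \frac{323235}{14}$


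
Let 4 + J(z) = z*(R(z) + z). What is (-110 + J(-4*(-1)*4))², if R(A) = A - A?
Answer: 20164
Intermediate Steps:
R(A) = 0
J(z) = -4 + z² (J(z) = -4 + z*(0 + z) = -4 + z*z = -4 + z²)
(-110 + J(-4*(-1)*4))² = (-110 + (-4 + (-4*(-1)*4)²))² = (-110 + (-4 + (4*4)²))² = (-110 + (-4 + 16²))² = (-110 + (-4 + 256))² = (-110 + 252)² = 142² = 20164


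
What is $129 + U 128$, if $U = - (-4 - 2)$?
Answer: $897$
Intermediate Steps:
$U = 6$ ($U = \left(-1\right) \left(-6\right) = 6$)
$129 + U 128 = 129 + 6 \cdot 128 = 129 + 768 = 897$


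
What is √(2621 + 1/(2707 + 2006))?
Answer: √58218623862/4713 ≈ 51.196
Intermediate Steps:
√(2621 + 1/(2707 + 2006)) = √(2621 + 1/4713) = √(12352774/4713) = √58218623862/4713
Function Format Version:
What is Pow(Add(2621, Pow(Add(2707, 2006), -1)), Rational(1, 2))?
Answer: Mul(Rational(1, 4713), Pow(58218623862, Rational(1, 2))) ≈ 51.196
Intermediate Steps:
Pow(Add(2621, Pow(Add(2707, 2006), -1)), Rational(1, 2)) = Pow(Add(2621, Pow(4713, -1)), Rational(1, 2)) = Pow(Add(2621, Rational(1, 4713)), Rational(1, 2)) = Pow(Rational(12352774, 4713), Rational(1, 2)) = Mul(Rational(1, 4713), Pow(58218623862, Rational(1, 2)))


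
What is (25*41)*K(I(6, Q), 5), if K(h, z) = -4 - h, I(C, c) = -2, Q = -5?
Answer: -2050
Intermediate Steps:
(25*41)*K(I(6, Q), 5) = (25*41)*(-4 - 1*(-2)) = 1025*(-4 + 2) = 1025*(-2) = -2050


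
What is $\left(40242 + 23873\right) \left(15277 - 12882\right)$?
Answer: $153555425$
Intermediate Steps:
$\left(40242 + 23873\right) \left(15277 - 12882\right) = 64115 \cdot 2395 = 153555425$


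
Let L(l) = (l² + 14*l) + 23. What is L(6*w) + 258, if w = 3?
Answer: 857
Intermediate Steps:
L(l) = 23 + l² + 14*l
L(6*w) + 258 = (23 + (6*3)² + 14*(6*3)) + 258 = (23 + 18² + 14*18) + 258 = (23 + 324 + 252) + 258 = 599 + 258 = 857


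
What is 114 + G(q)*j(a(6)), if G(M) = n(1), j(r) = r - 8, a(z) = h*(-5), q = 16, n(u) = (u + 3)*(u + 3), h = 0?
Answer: -14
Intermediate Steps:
n(u) = (3 + u)**2 (n(u) = (3 + u)*(3 + u) = (3 + u)**2)
a(z) = 0 (a(z) = 0*(-5) = 0)
j(r) = -8 + r
G(M) = 16 (G(M) = (3 + 1)**2 = 4**2 = 16)
114 + G(q)*j(a(6)) = 114 + 16*(-8 + 0) = 114 + 16*(-8) = 114 - 128 = -14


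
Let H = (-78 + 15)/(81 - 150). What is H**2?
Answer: 441/529 ≈ 0.83365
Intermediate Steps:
H = 21/23 (H = -63/(-69) = -63*(-1/69) = 21/23 ≈ 0.91304)
H**2 = (21/23)**2 = 441/529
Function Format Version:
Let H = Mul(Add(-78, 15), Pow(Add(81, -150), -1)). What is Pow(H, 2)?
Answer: Rational(441, 529) ≈ 0.83365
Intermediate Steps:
H = Rational(21, 23) (H = Mul(-63, Pow(-69, -1)) = Mul(-63, Rational(-1, 69)) = Rational(21, 23) ≈ 0.91304)
Pow(H, 2) = Pow(Rational(21, 23), 2) = Rational(441, 529)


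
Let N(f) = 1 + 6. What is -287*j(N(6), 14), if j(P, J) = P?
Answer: -2009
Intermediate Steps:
N(f) = 7
-287*j(N(6), 14) = -287*7 = -2009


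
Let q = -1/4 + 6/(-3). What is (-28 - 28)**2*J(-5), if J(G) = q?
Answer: -7056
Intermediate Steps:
q = -9/4 (q = -1*1/4 + 6*(-1/3) = -1/4 - 2 = -9/4 ≈ -2.2500)
J(G) = -9/4
(-28 - 28)**2*J(-5) = (-28 - 28)**2*(-9/4) = (-56)**2*(-9/4) = 3136*(-9/4) = -7056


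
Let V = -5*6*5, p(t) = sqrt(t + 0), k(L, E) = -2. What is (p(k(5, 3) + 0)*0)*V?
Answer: 0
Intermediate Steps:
p(t) = sqrt(t)
V = -150 (V = -30*5 = -150)
(p(k(5, 3) + 0)*0)*V = (sqrt(-2 + 0)*0)*(-150) = (sqrt(-2)*0)*(-150) = ((I*sqrt(2))*0)*(-150) = 0*(-150) = 0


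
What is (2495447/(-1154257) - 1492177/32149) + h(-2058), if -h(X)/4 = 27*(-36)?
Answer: 10959548613084/2854477561 ≈ 3839.4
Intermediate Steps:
h(X) = 3888 (h(X) = -108*(-36) = -4*(-972) = 3888)
(2495447/(-1154257) - 1492177/32149) + h(-2058) = (2495447/(-1154257) - 1492177/32149) + 3888 = (2495447*(-1/1154257) - 1492177*1/32149) + 3888 = (-2495447/1154257 - 1492177/32149) + 3888 = -138660144084/2854477561 + 3888 = 10959548613084/2854477561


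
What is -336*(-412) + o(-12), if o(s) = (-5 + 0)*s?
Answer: 138492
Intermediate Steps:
o(s) = -5*s
-336*(-412) + o(-12) = -336*(-412) - 5*(-12) = 138432 + 60 = 138492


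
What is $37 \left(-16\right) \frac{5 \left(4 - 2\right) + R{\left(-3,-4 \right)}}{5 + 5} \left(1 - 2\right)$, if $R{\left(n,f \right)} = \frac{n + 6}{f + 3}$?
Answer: $\frac{2072}{5} \approx 414.4$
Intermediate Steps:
$R{\left(n,f \right)} = \frac{6 + n}{3 + f}$
$37 \left(-16\right) \frac{5 \left(4 - 2\right) + R{\left(-3,-4 \right)}}{5 + 5} \left(1 - 2\right) = 37 \left(-16\right) \frac{5 \left(4 - 2\right) + \frac{6 - 3}{3 - 4}}{5 + 5} \left(1 - 2\right) = - 592 \frac{5 \cdot 2 + \frac{1}{-1} \cdot 3}{10} \left(-1\right) = - 592 \left(10 - 3\right) \frac{1}{10} \left(-1\right) = - 592 \cdot 7 \cdot \frac{1}{10} \left(-1\right) = - 592 \cdot \frac{7}{10} \left(-1\right) = \left(-592\right) \left(- \frac{7}{10}\right) = \frac{2072}{5}$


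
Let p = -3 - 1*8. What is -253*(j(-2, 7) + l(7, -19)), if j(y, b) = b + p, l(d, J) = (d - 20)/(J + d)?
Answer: 8855/12 ≈ 737.92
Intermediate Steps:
p = -11 (p = -3 - 8 = -11)
l(d, J) = (-20 + d)/(J + d)
j(y, b) = -11 + b (j(y, b) = b - 11 = -11 + b)
-253*(j(-2, 7) + l(7, -19)) = -253*((-11 + 7) + (-20 + 7)/(-19 + 7)) = -253*(-4 - 13/(-12)) = -253*(-4 - 1/12*(-13)) = -253*(-4 + 13/12) = -253*(-35/12) = 8855/12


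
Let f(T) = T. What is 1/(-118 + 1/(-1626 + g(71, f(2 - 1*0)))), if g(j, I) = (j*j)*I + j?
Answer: -8527/1006185 ≈ -0.0084746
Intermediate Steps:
g(j, I) = j + I*j**2 (g(j, I) = j**2*I + j = I*j**2 + j = j + I*j**2)
1/(-118 + 1/(-1626 + g(71, f(2 - 1*0)))) = 1/(-118 + 1/(-1626 + 71*(1 + (2 - 1*0)*71))) = 1/(-118 + 1/(-1626 + 71*(1 + (2 + 0)*71))) = 1/(-118 + 1/(-1626 + 71*(1 + 2*71))) = 1/(-118 + 1/(-1626 + 71*(1 + 142))) = 1/(-118 + 1/(-1626 + 71*143)) = 1/(-118 + 1/(-1626 + 10153)) = 1/(-118 + 1/8527) = 1/(-1006185/8527) = -8527/1006185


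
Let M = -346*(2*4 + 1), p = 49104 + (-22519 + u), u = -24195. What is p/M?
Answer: -1195/1557 ≈ -0.76750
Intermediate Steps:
p = 2390 (p = 49104 + (-22519 - 24195) = 49104 - 46714 = 2390)
M = -3114 (M = -346*(8 + 1) = -346*9 = -3114)
p/M = 2390/(-3114) = 2390*(-1/3114) = -1195/1557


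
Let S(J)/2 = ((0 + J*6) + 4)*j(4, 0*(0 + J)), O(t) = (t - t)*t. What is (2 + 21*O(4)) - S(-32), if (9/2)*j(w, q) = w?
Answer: 3026/9 ≈ 336.22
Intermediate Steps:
j(w, q) = 2*w/9
O(t) = 0 (O(t) = 0*t = 0)
S(J) = 64/9 + 32*J/3 (S(J) = 2*(((0 + J*6) + 4)*((2/9)*4)) = 2*(((0 + 6*J) + 4)*(8/9)) = 2*((6*J + 4)*(8/9)) = 2*((4 + 6*J)*(8/9)) = 2*(32/9 + 16*J/3) = 64/9 + 32*J/3)
(2 + 21*O(4)) - S(-32) = (2 + 21*0) - (64/9 + (32/3)*(-32)) = (2 + 0) - (64/9 - 1024/3) = 2 - 1*(-3008/9) = 2 + 3008/9 = 3026/9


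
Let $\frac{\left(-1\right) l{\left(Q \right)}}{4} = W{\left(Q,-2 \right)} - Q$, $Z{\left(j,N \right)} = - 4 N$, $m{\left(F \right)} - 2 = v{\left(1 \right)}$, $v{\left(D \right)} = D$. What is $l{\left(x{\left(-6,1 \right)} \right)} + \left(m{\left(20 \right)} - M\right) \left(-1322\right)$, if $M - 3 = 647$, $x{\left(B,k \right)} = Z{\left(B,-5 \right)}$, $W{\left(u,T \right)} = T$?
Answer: $855422$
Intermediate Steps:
$m{\left(F \right)} = 3$ ($m{\left(F \right)} = 2 + 1 = 3$)
$x{\left(B,k \right)} = 20$ ($x{\left(B,k \right)} = \left(-4\right) \left(-5\right) = 20$)
$M = 650$ ($M = 3 + 647 = 650$)
$l{\left(Q \right)} = 8 + 4 Q$ ($l{\left(Q \right)} = - 4 \left(-2 - Q\right) = 8 + 4 Q$)
$l{\left(x{\left(-6,1 \right)} \right)} + \left(m{\left(20 \right)} - M\right) \left(-1322\right) = \left(8 + 4 \cdot 20\right) + \left(3 - 650\right) \left(-1322\right) = \left(8 + 80\right) + \left(3 - 650\right) \left(-1322\right) = 88 - -855334 = 88 + 855334 = 855422$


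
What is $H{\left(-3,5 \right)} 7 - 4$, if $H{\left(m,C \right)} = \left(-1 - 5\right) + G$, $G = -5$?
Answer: $-81$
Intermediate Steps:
$H{\left(m,C \right)} = -11$ ($H{\left(m,C \right)} = \left(-1 - 5\right) - 5 = -6 - 5 = -11$)
$H{\left(-3,5 \right)} 7 - 4 = \left(-11\right) 7 - 4 = -77 - 4 = -81$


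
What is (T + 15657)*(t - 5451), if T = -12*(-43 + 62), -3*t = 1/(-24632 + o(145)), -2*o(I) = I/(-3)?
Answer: -12417626333055/147647 ≈ -8.4103e+7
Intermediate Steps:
o(I) = I/6 (o(I) = -I/(2*(-3)) = -(-1)*I/6 = I/6)
t = 2/147647 (t = -1/(3*(-24632 + (⅙)*145)) = -1/(3*(-24632 + 145/6)) = -1/(3*(-147647/6)) = -⅓*(-6/147647) = 2/147647 ≈ 1.3546e-5)
T = -228 (T = -12*19 = -228)
(T + 15657)*(t - 5451) = (-228 + 15657)*(2/147647 - 5451) = 15429*(-804823795/147647) = -12417626333055/147647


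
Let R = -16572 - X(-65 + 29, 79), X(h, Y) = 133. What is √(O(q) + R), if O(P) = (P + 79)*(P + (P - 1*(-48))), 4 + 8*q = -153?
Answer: I*√1035870/8 ≈ 127.22*I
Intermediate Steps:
q = -157/8 (q = -½ + (⅛)*(-153) = -½ - 153/8 = -157/8 ≈ -19.625)
O(P) = (48 + 2*P)*(79 + P) (O(P) = (79 + P)*(P + (P + 48)) = (79 + P)*(P + (48 + P)) = (79 + P)*(48 + 2*P) = (48 + 2*P)*(79 + P))
R = -16705 (R = -16572 - 1*133 = -16572 - 133 = -16705)
√(O(q) + R) = √((3792 + 2*(-157/8)² + 206*(-157/8)) - 16705) = √((3792 + 2*(24649/64) - 16171/4) - 16705) = √((3792 + 24649/32 - 16171/4) - 16705) = √(16625/32 - 16705) = √(-517935/32) = I*√1035870/8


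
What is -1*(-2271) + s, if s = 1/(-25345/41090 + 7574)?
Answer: 141342649291/62238063 ≈ 2271.0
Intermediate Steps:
s = 8218/62238063 (s = 1/(-25345*1/41090 + 7574) = 1/(-5069/8218 + 7574) = 1/(62238063/8218) = 8218/62238063 ≈ 0.00013204)
-1*(-2271) + s = -1*(-2271) + 8218/62238063 = 2271 + 8218/62238063 = 141342649291/62238063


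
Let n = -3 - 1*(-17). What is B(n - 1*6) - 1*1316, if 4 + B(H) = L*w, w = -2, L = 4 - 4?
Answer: -1320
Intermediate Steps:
n = 14 (n = -3 + 17 = 14)
L = 0
B(H) = -4 (B(H) = -4 + 0*(-2) = -4 + 0 = -4)
B(n - 1*6) - 1*1316 = -4 - 1*1316 = -4 - 1316 = -1320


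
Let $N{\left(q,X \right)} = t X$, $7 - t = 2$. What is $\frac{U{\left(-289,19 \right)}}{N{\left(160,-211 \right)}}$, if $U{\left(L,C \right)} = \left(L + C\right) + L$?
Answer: $\frac{559}{1055} \approx 0.52986$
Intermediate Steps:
$t = 5$ ($t = 7 - 2 = 5$)
$N{\left(q,X \right)} = 5 X$
$U{\left(L,C \right)} = C + 2 L$ ($U{\left(L,C \right)} = \left(C + L\right) + L = C + 2 L$)
$\frac{U{\left(-289,19 \right)}}{N{\left(160,-211 \right)}} = \frac{19 + 2 \left(-289\right)}{5 \left(-211\right)} = \frac{19 - 578}{-1055} = \left(-559\right) \left(- \frac{1}{1055}\right) = \frac{559}{1055}$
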